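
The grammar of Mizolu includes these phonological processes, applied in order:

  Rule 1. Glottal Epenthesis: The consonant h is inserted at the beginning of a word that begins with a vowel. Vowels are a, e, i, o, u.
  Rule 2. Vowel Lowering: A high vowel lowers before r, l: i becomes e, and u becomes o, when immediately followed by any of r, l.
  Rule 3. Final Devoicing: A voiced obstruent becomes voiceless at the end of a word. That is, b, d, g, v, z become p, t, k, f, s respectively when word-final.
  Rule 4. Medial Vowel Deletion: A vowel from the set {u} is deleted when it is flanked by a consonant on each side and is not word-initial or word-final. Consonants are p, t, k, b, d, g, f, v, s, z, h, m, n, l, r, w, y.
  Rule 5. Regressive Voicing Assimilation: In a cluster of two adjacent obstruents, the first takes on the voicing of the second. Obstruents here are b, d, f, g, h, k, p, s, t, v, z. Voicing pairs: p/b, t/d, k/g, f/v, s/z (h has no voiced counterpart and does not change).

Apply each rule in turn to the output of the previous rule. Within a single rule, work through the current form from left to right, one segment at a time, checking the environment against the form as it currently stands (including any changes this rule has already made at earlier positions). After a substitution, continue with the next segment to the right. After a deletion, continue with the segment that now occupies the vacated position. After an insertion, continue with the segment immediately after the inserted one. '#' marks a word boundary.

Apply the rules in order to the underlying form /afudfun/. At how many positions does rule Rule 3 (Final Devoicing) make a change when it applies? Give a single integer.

Rule 1 Glottal Epenthesis: [afudfun] → [hafudfun]
Rule 2 Vowel Lowering: no change — [hafudfun]
Rule 3 Final Devoicing: no change — [hafudfun]
Rule 4 Medial Vowel Deletion: [hafudfun] → [hafdfn]
Rule 5 Regressive Voicing Assimilation: [hafdfn] → [havtfn]
Rule Rule 3 changed 0 position(s).

0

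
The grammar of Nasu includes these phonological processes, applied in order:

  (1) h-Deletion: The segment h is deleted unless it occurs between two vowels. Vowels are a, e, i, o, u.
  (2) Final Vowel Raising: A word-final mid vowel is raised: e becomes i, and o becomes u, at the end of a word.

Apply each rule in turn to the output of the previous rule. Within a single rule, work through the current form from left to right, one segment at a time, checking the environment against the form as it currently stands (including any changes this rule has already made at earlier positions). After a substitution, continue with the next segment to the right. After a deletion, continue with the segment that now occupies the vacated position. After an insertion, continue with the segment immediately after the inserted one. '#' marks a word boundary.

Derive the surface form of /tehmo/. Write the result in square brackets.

[temu]

(1) h-Deletion: [tehmo] → [temo]
(2) Final Vowel Raising: [temo] → [temu]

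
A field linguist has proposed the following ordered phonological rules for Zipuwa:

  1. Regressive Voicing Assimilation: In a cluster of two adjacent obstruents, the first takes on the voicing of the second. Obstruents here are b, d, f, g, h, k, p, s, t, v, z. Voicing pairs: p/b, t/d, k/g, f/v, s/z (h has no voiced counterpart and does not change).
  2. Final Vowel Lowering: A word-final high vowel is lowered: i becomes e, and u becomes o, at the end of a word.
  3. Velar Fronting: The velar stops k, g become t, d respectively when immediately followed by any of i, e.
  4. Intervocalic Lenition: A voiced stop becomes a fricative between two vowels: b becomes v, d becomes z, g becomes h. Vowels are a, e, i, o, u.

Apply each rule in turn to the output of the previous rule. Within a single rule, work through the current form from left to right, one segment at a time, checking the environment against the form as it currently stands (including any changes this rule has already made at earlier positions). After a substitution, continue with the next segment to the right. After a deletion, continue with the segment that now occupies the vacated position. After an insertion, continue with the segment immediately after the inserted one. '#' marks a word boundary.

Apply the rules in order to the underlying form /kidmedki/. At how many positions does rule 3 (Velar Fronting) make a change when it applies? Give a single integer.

1 Regressive Voicing Assimilation: [kidmedki] → [kidmetki]
2 Final Vowel Lowering: [kidmetki] → [kidmetke]
3 Velar Fronting: [kidmetke] → [tidmette]
4 Intervocalic Lenition: no change — [tidmette]
Rule 3 changed 2 position(s).

2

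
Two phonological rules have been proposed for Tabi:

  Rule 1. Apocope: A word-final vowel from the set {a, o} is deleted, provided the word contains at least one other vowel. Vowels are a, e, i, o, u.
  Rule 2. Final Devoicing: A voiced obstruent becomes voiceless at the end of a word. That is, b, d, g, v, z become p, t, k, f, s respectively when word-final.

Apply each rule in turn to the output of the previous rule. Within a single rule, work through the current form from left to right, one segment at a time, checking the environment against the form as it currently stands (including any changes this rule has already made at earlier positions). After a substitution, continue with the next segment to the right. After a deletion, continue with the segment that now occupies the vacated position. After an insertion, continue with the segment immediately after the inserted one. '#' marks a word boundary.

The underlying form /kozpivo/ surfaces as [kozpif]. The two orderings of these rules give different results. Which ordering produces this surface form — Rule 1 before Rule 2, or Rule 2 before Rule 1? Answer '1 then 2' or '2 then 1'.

1 then 2

Order 1 then 2:
  1 Apocope: [kozpivo] → [kozpiv]
  2 Final Devoicing: [kozpiv] → [kozpif]
  result: [kozpif]
Order 2 then 1:
  2 Final Devoicing: no change — [kozpivo]
  1 Apocope: [kozpivo] → [kozpiv]
  result: [kozpiv]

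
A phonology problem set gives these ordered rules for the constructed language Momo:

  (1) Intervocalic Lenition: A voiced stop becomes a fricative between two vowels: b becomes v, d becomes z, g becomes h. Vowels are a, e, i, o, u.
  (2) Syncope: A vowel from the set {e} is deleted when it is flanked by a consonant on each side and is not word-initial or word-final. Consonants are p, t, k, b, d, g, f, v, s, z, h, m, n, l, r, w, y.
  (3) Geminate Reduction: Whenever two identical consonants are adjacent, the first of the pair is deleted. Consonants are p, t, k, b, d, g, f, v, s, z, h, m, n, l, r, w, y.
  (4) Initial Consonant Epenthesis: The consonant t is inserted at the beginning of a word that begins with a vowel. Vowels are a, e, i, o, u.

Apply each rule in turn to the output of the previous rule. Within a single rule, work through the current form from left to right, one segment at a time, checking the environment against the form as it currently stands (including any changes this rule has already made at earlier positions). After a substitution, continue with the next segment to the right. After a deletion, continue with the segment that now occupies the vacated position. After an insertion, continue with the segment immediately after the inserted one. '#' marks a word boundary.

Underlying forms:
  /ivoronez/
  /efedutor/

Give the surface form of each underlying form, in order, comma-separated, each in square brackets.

/ivoronez/:
  (1) Intervocalic Lenition: no change — [ivoronez]
  (2) Syncope: [ivoronez] → [ivoronz]
  (3) Geminate Reduction: no change — [ivoronz]
  (4) Initial Consonant Epenthesis: [ivoronz] → [tivoronz]
/efedutor/:
  (1) Intervocalic Lenition: [efedutor] → [efezutor]
  (2) Syncope: [efezutor] → [efzutor]
  (3) Geminate Reduction: no change — [efzutor]
  (4) Initial Consonant Epenthesis: [efzutor] → [tefzutor]

[tivoronz], [tefzutor]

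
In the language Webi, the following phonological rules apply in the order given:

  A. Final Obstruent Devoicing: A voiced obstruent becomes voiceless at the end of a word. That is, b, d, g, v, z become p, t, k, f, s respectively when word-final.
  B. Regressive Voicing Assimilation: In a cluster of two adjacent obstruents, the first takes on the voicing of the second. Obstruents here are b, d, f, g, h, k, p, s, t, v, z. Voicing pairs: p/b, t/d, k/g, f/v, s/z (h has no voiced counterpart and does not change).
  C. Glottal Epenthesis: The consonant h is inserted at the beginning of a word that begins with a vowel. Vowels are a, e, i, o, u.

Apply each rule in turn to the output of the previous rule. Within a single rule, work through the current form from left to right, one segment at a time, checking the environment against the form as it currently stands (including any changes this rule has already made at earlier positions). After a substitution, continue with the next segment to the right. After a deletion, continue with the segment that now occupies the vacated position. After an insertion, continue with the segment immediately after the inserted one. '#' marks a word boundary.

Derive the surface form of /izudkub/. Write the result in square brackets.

[hizutkup]

A Final Obstruent Devoicing: [izudkub] → [izudkup]
B Regressive Voicing Assimilation: [izudkup] → [izutkup]
C Glottal Epenthesis: [izutkup] → [hizutkup]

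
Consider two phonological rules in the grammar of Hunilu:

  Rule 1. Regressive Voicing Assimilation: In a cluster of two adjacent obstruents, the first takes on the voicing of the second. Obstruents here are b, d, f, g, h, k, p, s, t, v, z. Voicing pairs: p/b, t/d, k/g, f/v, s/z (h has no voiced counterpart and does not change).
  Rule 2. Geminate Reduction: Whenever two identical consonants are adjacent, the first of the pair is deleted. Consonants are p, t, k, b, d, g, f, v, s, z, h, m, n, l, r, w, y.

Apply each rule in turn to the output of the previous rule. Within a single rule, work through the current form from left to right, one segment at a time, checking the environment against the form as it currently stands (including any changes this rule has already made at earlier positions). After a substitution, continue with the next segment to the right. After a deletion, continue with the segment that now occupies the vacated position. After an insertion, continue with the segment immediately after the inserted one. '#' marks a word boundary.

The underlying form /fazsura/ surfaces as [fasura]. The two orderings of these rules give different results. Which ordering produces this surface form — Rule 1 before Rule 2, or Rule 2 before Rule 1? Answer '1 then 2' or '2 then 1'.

1 then 2

Order 1 then 2:
  1 Regressive Voicing Assimilation: [fazsura] → [fassura]
  2 Geminate Reduction: [fassura] → [fasura]
  result: [fasura]
Order 2 then 1:
  2 Geminate Reduction: no change — [fazsura]
  1 Regressive Voicing Assimilation: [fazsura] → [fassura]
  result: [fassura]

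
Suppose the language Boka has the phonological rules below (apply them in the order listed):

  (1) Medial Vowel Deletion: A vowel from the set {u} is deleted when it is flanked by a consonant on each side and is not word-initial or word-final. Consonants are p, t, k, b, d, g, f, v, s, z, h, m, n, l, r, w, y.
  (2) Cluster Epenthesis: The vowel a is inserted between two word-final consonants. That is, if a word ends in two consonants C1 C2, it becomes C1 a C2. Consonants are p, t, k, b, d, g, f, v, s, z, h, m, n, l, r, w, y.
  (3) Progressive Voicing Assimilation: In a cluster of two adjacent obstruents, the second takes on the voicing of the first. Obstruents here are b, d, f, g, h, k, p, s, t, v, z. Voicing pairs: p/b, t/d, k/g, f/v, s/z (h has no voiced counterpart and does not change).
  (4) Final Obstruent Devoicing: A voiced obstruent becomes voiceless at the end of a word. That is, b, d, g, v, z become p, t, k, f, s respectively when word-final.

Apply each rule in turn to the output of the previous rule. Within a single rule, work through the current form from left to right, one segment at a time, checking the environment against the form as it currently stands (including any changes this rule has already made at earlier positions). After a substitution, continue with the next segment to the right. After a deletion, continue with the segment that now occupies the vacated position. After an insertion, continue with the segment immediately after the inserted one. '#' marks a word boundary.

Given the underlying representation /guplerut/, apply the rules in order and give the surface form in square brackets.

(1) Medial Vowel Deletion: [guplerut] → [gplert]
(2) Cluster Epenthesis: [gplert] → [gplerat]
(3) Progressive Voicing Assimilation: [gplerat] → [gblerat]
(4) Final Obstruent Devoicing: no change — [gblerat]

[gblerat]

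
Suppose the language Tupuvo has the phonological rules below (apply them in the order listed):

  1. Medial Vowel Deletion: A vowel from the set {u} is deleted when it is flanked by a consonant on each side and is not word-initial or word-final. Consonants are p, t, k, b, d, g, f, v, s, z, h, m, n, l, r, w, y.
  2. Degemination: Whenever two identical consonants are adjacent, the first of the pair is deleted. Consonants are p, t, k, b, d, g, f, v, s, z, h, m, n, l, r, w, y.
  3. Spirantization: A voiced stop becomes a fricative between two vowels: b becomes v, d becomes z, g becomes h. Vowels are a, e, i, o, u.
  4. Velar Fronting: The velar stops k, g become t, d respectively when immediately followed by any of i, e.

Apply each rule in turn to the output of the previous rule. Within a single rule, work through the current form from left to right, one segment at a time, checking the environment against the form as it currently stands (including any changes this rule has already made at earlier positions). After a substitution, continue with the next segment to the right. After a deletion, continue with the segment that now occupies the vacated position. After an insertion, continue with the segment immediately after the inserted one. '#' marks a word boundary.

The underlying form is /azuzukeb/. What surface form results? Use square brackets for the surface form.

1 Medial Vowel Deletion: [azuzukeb] → [azzkeb]
2 Degemination: [azzkeb] → [azkeb]
3 Spirantization: no change — [azkeb]
4 Velar Fronting: [azkeb] → [azteb]

[azteb]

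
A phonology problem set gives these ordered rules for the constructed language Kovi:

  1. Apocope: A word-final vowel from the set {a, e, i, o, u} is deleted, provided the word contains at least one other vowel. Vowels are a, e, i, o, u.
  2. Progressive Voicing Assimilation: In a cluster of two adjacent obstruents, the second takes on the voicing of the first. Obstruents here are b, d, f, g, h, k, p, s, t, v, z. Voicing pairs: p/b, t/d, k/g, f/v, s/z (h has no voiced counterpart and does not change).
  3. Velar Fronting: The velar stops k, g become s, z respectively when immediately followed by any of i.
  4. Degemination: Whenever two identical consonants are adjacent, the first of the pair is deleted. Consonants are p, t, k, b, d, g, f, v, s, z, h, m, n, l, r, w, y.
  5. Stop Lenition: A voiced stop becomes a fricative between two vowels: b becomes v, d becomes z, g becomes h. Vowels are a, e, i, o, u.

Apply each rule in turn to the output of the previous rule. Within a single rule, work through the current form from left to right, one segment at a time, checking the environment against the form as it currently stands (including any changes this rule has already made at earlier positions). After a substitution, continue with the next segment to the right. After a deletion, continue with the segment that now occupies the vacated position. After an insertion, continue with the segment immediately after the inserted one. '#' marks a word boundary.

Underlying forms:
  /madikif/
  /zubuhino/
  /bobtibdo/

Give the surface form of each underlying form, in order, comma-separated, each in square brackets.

/madikif/:
  1 Apocope: no change — [madikif]
  2 Progressive Voicing Assimilation: no change — [madikif]
  3 Velar Fronting: [madikif] → [madisif]
  4 Degemination: no change — [madisif]
  5 Stop Lenition: [madisif] → [mazisif]
/zubuhino/:
  1 Apocope: [zubuhino] → [zubuhin]
  2 Progressive Voicing Assimilation: no change — [zubuhin]
  3 Velar Fronting: no change — [zubuhin]
  4 Degemination: no change — [zubuhin]
  5 Stop Lenition: [zubuhin] → [zuvuhin]
/bobtibdo/:
  1 Apocope: [bobtibdo] → [bobtibd]
  2 Progressive Voicing Assimilation: [bobtibd] → [bobdibd]
  3 Velar Fronting: no change — [bobdibd]
  4 Degemination: no change — [bobdibd]
  5 Stop Lenition: no change — [bobdibd]

[mazisif], [zuvuhin], [bobdibd]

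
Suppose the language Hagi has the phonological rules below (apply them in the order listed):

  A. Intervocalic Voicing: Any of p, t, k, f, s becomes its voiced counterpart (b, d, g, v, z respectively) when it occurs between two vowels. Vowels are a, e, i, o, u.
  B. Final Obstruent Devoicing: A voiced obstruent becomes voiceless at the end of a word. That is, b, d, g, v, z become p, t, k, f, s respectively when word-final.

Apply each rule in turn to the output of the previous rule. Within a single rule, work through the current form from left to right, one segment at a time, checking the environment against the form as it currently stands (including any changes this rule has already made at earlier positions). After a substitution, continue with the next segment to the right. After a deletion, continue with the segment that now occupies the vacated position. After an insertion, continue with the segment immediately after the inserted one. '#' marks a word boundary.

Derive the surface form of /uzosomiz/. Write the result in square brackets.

[uzozomis]

A Intervocalic Voicing: [uzosomiz] → [uzozomiz]
B Final Obstruent Devoicing: [uzozomiz] → [uzozomis]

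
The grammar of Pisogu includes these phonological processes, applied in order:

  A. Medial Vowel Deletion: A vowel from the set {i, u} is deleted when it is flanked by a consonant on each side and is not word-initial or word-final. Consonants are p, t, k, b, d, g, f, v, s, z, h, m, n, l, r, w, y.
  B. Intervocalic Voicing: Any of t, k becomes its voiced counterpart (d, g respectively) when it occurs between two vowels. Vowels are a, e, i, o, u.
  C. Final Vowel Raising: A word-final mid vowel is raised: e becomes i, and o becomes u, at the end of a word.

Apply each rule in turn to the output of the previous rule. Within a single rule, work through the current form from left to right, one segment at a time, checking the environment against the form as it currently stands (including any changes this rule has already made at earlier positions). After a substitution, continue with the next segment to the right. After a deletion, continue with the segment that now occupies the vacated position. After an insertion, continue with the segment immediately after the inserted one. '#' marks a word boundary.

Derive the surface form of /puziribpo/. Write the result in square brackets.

[pzrbpu]

A Medial Vowel Deletion: [puziribpo] → [pzrbpo]
B Intervocalic Voicing: no change — [pzrbpo]
C Final Vowel Raising: [pzrbpo] → [pzrbpu]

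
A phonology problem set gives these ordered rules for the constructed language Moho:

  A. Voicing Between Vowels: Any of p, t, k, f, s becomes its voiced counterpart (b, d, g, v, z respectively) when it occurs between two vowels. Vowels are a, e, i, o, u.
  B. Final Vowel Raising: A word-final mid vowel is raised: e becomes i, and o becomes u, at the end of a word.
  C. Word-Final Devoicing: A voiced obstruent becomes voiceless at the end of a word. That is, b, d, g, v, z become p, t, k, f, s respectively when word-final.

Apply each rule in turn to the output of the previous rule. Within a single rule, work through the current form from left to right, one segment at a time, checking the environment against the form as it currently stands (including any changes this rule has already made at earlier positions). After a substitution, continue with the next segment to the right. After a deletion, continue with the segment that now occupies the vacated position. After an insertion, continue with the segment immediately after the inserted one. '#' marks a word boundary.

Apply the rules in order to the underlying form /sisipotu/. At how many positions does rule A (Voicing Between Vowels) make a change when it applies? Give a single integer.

3

A Voicing Between Vowels: [sisipotu] → [sizibodu]
B Final Vowel Raising: no change — [sizibodu]
C Word-Final Devoicing: no change — [sizibodu]
Rule A changed 3 position(s).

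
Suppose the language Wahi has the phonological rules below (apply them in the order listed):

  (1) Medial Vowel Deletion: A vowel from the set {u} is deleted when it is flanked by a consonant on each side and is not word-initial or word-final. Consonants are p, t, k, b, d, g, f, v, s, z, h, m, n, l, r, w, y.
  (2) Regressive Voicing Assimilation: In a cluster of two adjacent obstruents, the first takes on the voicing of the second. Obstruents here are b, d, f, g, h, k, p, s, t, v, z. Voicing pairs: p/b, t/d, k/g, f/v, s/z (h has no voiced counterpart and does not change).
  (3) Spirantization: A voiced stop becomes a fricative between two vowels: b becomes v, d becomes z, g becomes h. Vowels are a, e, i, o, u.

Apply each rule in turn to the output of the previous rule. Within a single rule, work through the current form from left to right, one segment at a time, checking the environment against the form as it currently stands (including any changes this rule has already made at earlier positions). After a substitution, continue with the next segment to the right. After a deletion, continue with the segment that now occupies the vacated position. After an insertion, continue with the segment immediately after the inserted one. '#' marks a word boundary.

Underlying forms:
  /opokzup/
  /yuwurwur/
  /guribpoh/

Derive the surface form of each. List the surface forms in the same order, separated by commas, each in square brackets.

[opogsp], [ywrwr], [grippoh]

/opokzup/:
  (1) Medial Vowel Deletion: [opokzup] → [opokzp]
  (2) Regressive Voicing Assimilation: [opokzp] → [opogsp]
  (3) Spirantization: no change — [opogsp]
/yuwurwur/:
  (1) Medial Vowel Deletion: [yuwurwur] → [ywrwr]
  (2) Regressive Voicing Assimilation: no change — [ywrwr]
  (3) Spirantization: no change — [ywrwr]
/guribpoh/:
  (1) Medial Vowel Deletion: [guribpoh] → [gribpoh]
  (2) Regressive Voicing Assimilation: [gribpoh] → [grippoh]
  (3) Spirantization: no change — [grippoh]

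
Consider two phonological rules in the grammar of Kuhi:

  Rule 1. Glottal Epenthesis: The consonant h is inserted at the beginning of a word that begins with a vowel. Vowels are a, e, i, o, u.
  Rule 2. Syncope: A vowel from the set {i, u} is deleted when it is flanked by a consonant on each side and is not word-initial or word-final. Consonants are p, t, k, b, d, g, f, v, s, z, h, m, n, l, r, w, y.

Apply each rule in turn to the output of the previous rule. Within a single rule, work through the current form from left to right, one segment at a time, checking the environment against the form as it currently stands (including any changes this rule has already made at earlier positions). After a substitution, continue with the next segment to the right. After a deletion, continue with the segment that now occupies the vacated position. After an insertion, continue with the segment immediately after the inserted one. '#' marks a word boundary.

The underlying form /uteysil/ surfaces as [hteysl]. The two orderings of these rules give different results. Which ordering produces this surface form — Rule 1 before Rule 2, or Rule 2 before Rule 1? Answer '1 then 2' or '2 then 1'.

1 then 2

Order 1 then 2:
  1 Glottal Epenthesis: [uteysil] → [huteysil]
  2 Syncope: [huteysil] → [hteysl]
  result: [hteysl]
Order 2 then 1:
  2 Syncope: [uteysil] → [uteysl]
  1 Glottal Epenthesis: [uteysl] → [huteysl]
  result: [huteysl]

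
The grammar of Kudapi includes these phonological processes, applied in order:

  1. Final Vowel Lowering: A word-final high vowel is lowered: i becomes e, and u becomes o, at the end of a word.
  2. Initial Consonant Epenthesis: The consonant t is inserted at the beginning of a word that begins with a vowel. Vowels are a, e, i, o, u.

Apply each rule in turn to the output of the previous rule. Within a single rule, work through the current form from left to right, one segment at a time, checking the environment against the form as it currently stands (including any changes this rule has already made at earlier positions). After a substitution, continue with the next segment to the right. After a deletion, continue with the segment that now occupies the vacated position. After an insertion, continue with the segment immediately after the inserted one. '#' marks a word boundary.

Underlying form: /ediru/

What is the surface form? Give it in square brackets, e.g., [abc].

[tediro]

1 Final Vowel Lowering: [ediru] → [ediro]
2 Initial Consonant Epenthesis: [ediro] → [tediro]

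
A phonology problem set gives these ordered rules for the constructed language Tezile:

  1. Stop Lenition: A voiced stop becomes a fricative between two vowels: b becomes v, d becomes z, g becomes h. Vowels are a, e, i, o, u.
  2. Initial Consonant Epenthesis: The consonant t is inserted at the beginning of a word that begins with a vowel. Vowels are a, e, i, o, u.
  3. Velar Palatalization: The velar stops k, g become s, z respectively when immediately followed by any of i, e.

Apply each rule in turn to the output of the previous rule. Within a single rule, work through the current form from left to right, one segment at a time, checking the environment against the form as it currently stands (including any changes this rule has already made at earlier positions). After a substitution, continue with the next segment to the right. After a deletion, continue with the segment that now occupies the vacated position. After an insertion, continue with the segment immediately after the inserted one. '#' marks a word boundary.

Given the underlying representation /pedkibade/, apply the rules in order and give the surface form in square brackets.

[pedsivaze]

1 Stop Lenition: [pedkibade] → [pedkivaze]
2 Initial Consonant Epenthesis: no change — [pedkivaze]
3 Velar Palatalization: [pedkivaze] → [pedsivaze]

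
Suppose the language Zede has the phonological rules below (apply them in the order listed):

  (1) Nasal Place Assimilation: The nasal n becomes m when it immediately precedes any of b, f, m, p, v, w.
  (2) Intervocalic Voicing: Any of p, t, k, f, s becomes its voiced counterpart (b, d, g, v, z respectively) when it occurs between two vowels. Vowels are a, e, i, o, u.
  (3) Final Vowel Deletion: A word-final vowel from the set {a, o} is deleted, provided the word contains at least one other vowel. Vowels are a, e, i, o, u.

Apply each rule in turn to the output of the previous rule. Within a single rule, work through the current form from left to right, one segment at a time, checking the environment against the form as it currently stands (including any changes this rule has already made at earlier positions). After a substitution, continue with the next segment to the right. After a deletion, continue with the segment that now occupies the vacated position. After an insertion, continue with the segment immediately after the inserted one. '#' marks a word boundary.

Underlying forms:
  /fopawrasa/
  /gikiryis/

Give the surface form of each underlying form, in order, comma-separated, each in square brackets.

[fobawraz], [gigiryis]

/fopawrasa/:
  (1) Nasal Place Assimilation: no change — [fopawrasa]
  (2) Intervocalic Voicing: [fopawrasa] → [fobawraza]
  (3) Final Vowel Deletion: [fobawraza] → [fobawraz]
/gikiryis/:
  (1) Nasal Place Assimilation: no change — [gikiryis]
  (2) Intervocalic Voicing: [gikiryis] → [gigiryis]
  (3) Final Vowel Deletion: no change — [gigiryis]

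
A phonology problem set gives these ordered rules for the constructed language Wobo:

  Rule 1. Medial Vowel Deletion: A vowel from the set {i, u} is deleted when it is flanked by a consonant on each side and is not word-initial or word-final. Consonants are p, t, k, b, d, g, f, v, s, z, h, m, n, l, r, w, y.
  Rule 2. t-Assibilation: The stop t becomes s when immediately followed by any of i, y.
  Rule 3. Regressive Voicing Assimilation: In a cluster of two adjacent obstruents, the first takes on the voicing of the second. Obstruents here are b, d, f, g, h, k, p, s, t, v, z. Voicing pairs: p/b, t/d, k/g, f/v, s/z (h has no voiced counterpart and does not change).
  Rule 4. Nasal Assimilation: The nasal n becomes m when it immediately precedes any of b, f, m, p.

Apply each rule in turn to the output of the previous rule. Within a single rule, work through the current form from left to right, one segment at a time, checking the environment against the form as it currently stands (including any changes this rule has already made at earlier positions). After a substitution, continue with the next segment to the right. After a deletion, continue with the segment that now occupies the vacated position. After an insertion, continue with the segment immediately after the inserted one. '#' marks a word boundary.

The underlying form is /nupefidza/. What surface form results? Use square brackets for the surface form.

Rule 1 Medial Vowel Deletion: [nupefidza] → [npefdza]
Rule 2 t-Assibilation: no change — [npefdza]
Rule 3 Regressive Voicing Assimilation: [npefdza] → [npevdza]
Rule 4 Nasal Assimilation: [npevdza] → [mpevdza]

[mpevdza]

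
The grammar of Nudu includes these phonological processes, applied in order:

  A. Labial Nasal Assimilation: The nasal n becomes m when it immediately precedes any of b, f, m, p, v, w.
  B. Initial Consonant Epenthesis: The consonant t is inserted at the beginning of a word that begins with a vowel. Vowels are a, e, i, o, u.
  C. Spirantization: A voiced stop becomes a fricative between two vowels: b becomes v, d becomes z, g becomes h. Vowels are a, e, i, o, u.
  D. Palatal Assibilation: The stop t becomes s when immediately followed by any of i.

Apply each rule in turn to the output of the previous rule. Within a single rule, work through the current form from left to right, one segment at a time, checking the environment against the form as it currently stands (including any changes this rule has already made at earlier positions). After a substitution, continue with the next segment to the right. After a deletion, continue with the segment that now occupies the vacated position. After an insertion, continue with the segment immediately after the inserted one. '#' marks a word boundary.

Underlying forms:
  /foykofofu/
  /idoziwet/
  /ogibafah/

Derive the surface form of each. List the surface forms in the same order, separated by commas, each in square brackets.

/foykofofu/:
  A Labial Nasal Assimilation: no change — [foykofofu]
  B Initial Consonant Epenthesis: no change — [foykofofu]
  C Spirantization: no change — [foykofofu]
  D Palatal Assibilation: no change — [foykofofu]
/idoziwet/:
  A Labial Nasal Assimilation: no change — [idoziwet]
  B Initial Consonant Epenthesis: [idoziwet] → [tidoziwet]
  C Spirantization: [tidoziwet] → [tizoziwet]
  D Palatal Assibilation: [tizoziwet] → [sizoziwet]
/ogibafah/:
  A Labial Nasal Assimilation: no change — [ogibafah]
  B Initial Consonant Epenthesis: [ogibafah] → [togibafah]
  C Spirantization: [togibafah] → [tohivafah]
  D Palatal Assibilation: no change — [tohivafah]

[foykofofu], [sizoziwet], [tohivafah]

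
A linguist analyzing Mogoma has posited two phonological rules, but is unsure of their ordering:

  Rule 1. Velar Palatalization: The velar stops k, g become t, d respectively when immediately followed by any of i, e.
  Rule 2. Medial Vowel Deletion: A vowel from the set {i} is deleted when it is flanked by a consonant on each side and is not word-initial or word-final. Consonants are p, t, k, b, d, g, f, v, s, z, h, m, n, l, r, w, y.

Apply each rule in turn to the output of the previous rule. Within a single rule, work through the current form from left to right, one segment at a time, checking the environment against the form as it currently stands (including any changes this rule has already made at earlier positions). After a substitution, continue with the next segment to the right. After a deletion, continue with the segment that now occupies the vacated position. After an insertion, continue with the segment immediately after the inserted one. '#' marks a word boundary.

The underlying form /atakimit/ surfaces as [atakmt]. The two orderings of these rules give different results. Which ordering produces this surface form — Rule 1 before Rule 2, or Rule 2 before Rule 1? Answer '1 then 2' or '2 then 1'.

Order 1 then 2:
  1 Velar Palatalization: [atakimit] → [atatimit]
  2 Medial Vowel Deletion: [atatimit] → [atatmt]
  result: [atatmt]
Order 2 then 1:
  2 Medial Vowel Deletion: [atakimit] → [atakmt]
  1 Velar Palatalization: no change — [atakmt]
  result: [atakmt]

2 then 1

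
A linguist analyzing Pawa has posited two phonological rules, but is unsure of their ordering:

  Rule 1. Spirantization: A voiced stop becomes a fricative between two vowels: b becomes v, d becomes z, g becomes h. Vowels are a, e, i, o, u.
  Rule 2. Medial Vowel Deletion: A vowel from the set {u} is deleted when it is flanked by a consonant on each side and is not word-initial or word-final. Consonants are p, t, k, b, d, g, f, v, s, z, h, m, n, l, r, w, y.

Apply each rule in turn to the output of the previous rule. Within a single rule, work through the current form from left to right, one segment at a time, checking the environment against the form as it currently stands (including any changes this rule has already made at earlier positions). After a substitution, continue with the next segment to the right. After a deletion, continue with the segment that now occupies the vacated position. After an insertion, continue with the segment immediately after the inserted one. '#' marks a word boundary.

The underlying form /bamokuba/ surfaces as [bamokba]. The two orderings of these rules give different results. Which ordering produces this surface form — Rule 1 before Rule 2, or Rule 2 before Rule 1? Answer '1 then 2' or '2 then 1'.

2 then 1

Order 1 then 2:
  1 Spirantization: [bamokuba] → [bamokuva]
  2 Medial Vowel Deletion: [bamokuva] → [bamokva]
  result: [bamokva]
Order 2 then 1:
  2 Medial Vowel Deletion: [bamokuba] → [bamokba]
  1 Spirantization: no change — [bamokba]
  result: [bamokba]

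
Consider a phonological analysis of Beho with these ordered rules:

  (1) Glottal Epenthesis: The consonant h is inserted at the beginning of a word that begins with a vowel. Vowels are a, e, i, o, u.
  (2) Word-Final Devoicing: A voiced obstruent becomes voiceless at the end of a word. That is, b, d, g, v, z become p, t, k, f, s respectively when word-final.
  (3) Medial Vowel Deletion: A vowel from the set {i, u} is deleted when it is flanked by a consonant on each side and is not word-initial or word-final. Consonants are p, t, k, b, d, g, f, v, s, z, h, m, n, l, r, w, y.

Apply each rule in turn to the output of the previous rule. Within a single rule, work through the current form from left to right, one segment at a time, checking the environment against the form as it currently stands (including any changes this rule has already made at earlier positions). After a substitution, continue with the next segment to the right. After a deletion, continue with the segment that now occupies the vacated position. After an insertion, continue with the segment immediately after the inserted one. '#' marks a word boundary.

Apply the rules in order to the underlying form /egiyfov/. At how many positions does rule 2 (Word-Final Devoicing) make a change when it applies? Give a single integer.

(1) Glottal Epenthesis: [egiyfov] → [hegiyfov]
(2) Word-Final Devoicing: [hegiyfov] → [hegiyfof]
(3) Medial Vowel Deletion: [hegiyfof] → [hegyfof]
Rule 2 changed 1 position(s).

1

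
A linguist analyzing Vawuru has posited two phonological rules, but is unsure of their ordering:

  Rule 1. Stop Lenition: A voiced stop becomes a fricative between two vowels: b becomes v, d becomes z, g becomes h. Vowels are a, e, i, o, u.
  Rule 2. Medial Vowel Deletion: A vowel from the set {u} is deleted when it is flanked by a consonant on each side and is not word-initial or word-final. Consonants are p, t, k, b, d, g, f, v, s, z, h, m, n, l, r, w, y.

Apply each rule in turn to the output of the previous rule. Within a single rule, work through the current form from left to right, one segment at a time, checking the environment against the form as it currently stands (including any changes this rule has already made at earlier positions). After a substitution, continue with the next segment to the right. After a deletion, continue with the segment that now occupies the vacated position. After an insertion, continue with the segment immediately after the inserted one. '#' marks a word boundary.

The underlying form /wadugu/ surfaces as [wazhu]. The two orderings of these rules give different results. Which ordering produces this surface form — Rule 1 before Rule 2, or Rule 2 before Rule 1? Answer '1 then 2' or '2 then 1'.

1 then 2

Order 1 then 2:
  1 Stop Lenition: [wadugu] → [wazuhu]
  2 Medial Vowel Deletion: [wazuhu] → [wazhu]
  result: [wazhu]
Order 2 then 1:
  2 Medial Vowel Deletion: [wadugu] → [wadgu]
  1 Stop Lenition: no change — [wadgu]
  result: [wadgu]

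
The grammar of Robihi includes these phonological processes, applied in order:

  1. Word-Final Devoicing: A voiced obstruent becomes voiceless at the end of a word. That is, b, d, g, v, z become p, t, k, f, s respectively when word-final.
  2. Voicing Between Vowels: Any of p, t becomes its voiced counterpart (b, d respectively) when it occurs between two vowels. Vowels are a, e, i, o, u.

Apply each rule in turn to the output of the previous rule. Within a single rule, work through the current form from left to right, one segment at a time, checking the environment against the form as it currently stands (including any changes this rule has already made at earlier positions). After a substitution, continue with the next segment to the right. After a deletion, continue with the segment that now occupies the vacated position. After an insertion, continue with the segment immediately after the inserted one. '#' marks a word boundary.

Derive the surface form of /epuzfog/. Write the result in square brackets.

1 Word-Final Devoicing: [epuzfog] → [epuzfok]
2 Voicing Between Vowels: [epuzfok] → [ebuzfok]

[ebuzfok]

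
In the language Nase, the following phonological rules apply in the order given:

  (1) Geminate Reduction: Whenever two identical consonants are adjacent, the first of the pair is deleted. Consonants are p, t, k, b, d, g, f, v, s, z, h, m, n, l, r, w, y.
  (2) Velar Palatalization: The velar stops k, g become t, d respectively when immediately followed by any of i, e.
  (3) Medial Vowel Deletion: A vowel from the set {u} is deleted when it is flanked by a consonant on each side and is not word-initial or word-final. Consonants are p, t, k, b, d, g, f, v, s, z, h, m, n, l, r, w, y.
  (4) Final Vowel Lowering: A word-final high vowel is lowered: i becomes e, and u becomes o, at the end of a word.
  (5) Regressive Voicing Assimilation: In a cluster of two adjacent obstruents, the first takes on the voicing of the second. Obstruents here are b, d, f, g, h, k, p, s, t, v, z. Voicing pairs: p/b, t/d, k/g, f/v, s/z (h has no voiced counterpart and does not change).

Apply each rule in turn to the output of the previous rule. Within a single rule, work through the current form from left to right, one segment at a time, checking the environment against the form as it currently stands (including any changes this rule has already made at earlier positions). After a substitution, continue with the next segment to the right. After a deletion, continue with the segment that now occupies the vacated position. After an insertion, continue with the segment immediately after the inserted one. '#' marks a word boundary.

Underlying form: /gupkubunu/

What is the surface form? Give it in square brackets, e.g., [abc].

(1) Geminate Reduction: no change — [gupkubunu]
(2) Velar Palatalization: no change — [gupkubunu]
(3) Medial Vowel Deletion: [gupkubunu] → [gpkbnu]
(4) Final Vowel Lowering: [gpkbnu] → [gpkbno]
(5) Regressive Voicing Assimilation: [gpkbno] → [kpgbno]

[kpgbno]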